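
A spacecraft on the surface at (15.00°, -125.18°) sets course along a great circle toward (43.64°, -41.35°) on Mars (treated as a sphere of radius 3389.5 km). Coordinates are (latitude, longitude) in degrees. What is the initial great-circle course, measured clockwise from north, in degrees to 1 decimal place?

Δλ = 83.830° = 1.4631 rad.
y = sin Δλ · cos φ₂ = (0.9942)(0.7237) = 0.7195
x = cos φ₁ sin φ₂ − sin φ₁ cos φ₂ cos Δλ = (0.9659)(0.6901) − (0.2588)(0.7237)(0.1075) = 0.6465
θ = atan2(y, x) = 48.06°, so the bearing is 48.1°.

48.1°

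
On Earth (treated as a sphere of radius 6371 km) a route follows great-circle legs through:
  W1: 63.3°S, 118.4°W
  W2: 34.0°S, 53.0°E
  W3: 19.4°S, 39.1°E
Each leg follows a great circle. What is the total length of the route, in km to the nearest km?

11295 km

Leg W1→W2: central angle 1.4392 rad, distance 9168.9 km.
Leg W2→W3: central angle 0.3338 rad, distance 2126.5 km.
Total: 9168.9 + 2126.5 ≈ 11295 km.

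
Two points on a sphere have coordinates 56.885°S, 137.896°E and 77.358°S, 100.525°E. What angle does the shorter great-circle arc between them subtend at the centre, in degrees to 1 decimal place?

With latitudes φ₁ = -56.885°, φ₂ = -77.358° and longitude difference Δλ = -37.371°:
Haversine: a = sin²(Δφ/2) + cos φ₁ cos φ₂ sin²(Δλ/2) = 0.0316 + (0.5463)(0.2189)(0.1026) = 0.04385.
Central angle c = 2·arcsin(√a) = 0.42195 rad.
So the angular separation is 24.2°.

24.2°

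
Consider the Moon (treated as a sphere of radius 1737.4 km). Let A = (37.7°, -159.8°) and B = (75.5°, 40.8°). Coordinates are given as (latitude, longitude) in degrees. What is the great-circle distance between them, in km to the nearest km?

2002 km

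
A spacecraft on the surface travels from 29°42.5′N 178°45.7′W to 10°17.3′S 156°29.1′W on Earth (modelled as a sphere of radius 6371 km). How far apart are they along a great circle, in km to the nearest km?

5047 km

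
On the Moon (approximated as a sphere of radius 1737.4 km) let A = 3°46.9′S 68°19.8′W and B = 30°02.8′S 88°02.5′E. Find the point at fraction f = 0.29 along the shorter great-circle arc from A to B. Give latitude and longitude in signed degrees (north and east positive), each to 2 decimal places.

-36.71°, -42.85°

The central angle between A and B is δ = 2.4315 rad.
With f = 0.29, the slerp weights are sin((1−f)δ)/sin δ = 1.5154 and sin(fδ)/sin δ = 0.9942.
Weighted sum of the unit vectors: (1.5154)·(0.3685,-0.9273,-0.0660) + (0.9942)·(0.0296,0.8651,-0.5007) = (0.5878, -0.5452, -0.5978).
Converting back: φ = atan2(z, √(x²+y²)) = -36.71°, λ = atan2(y, x) = -42.85°.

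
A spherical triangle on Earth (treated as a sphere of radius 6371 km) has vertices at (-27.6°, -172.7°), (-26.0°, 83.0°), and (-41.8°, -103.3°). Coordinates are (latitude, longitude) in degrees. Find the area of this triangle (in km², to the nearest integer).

Side lengths (central angles): a = 1.9539, b = 0.9989, c = 1.5644 rad; semiperimeter s = 2.2586.
By l'Huilier's theorem, tan(E/4) = √[tan(s/2) tan((s−a)/2) tan((s−b)/2) tan((s−c)/2)], giving spherical excess E = 1.1389 rad.
Area = E·R² = 1.1389 × (6371)² ≈ 46228328 km².

46228328 km²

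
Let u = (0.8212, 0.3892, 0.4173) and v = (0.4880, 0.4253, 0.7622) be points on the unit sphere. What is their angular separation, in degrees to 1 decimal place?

27.8°

u·v = 0.8843; |u| = 1.0000, |v| = 1.0000.
cos θ = (u·v)/(|u||v|) = 0.8844, so θ = 27.8°.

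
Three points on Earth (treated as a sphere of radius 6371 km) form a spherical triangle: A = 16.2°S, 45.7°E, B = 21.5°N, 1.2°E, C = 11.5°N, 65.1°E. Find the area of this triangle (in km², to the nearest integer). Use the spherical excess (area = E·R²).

Side lengths (central angles): a = 1.0768, b = 0.5882, c = 1.0063 rad; semiperimeter s = 1.3356.
By l'Huilier's theorem, tan(E/4) = √[tan(s/2) tan((s−a)/2) tan((s−b)/2) tan((s−c)/2)], giving spherical excess E = 0.3264 rad.
Area = E·R² = 0.3264 × (6371)² ≈ 13248451 km².

13248451 km²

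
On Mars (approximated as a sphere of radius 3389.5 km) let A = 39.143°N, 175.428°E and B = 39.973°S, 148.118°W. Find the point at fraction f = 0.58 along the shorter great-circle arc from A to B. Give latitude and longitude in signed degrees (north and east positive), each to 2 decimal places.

The central angle between A and B is δ = 1.4982 rad.
With f = 0.58, the slerp weights are sin((1−f)δ)/sin δ = 0.5901 and sin(fδ)/sin δ = 0.7657.
Weighted sum of the unit vectors: (0.5901)·(-0.7731,0.0618,0.6313) + (0.7657)·(-0.6507,-0.4048,-0.6424) = (-0.9545, -0.2734, -0.1194).
Converting back: φ = atan2(z, √(x²+y²)) = -6.86°, λ = atan2(y, x) = -164.01°.

-6.86°, -164.01°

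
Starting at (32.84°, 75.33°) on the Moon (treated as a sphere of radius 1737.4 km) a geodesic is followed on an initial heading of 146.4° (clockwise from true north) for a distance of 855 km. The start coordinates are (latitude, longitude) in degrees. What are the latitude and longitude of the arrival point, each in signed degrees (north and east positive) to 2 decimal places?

Angular distance δ = d/R = 855/1737.4 = 0.49211 rad; initial bearing θ = 2.5552 rad.
sin φ₂ = sin φ₁ cos δ + cos φ₁ sin δ cos θ = (0.5423)(0.8813) + (0.8402)(0.4725)(-0.8329) = 0.1473, so φ₂ = 8.47°.
Δλ = atan2(sin θ sin δ cos φ₁, cos δ − sin φ₁ sin φ₂) = atan2(0.2197, 0.8015) = 15.329°.
λ₂ = 75.330° + 15.329° = 90.66°.

8.47°, 90.66°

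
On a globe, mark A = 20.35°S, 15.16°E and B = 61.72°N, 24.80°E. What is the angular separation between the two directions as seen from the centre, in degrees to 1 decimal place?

In radians: φ₁ = -0.3552, φ₂ = 1.0772, Δλ = 9.640° = 0.1682 rad.
cos c = sin φ₁ sin φ₂ + cos φ₁ cos φ₂ cos Δλ = (-0.3478)(0.8806) + (0.9376)(0.4738)(0.9859) = 0.13169,
so c = arccos(0.13169) = 1.43872 rad.
So the angular separation is 82.4°.

82.4°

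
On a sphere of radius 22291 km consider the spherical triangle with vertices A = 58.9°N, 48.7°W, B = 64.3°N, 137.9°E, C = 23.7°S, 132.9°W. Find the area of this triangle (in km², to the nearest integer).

708232902 km²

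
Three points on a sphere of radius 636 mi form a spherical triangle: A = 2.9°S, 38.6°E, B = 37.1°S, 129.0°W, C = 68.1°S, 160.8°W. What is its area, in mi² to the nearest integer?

Side lengths (central angles): a = 0.6223, b = 1.8801, c = 2.4150 rad; semiperimeter s = 2.4588.
By l'Huilier's theorem, tan(E/4) = √[tan(s/2) tan((s−a)/2) tan((s−b)/2) tan((s−c)/2)], giving spherical excess E = 0.6143 rad.
Area = E·R² = 0.6143 × (636)² ≈ 248493 mi².

248493 mi²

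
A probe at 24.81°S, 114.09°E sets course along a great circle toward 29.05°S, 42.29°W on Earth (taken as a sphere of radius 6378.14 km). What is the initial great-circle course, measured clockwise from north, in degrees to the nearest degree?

With φ₁ = -0.4330, φ₂ = -0.5070, Δλ = -2.7293 rad, the forward-azimuth formula gives
θ = atan2( sin Δλ cos φ₂ , cos φ₁ sin φ₂ − sin φ₁ cos φ₂ cos Δλ ) = atan2(-0.3503, -0.7768) = -155.73°.
Adding 360° brings this into [0°, 360°): 204°.

204°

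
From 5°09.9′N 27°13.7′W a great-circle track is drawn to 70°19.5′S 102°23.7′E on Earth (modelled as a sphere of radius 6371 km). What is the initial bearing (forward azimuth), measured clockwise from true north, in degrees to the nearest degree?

164°

Δλ = 129.623° = 2.2624 rad.
y = sin Δλ · cos φ₂ = (0.7703)(0.3367) = 0.2593
x = cos φ₁ sin φ₂ − sin φ₁ cos φ₂ cos Δλ = (0.9959)(-0.9416) − (0.0900)(0.3367)(-0.6377) = -0.9185
θ = atan2(y, x) = 164.23°, so the bearing is 164°.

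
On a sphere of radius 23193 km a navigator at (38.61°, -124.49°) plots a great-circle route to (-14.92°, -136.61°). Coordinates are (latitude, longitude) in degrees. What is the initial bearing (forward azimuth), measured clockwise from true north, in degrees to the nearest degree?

Δλ = -12.120° = -0.2115 rad.
y = sin Δλ · cos φ₂ = (-0.2100)(0.9663) = -0.2029
x = cos φ₁ sin φ₂ − sin φ₁ cos φ₂ cos Δλ = (0.7814)(-0.2575) − (0.6240)(0.9663)(0.9777) = -0.7907
θ = atan2(y, x) = -165.61°; adding 360° gives 194°.

194°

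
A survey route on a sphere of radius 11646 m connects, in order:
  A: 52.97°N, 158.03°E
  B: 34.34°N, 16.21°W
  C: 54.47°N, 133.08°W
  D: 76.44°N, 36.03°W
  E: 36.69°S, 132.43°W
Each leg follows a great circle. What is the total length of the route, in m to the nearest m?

Leg A→B: central angle 1.6152 rad, distance 18811.0 m.
Leg B→C: central angle 1.3262 rad, distance 15444.5 m.
Leg C→D: central angle 0.6850 rad, distance 7977.8 m.
Leg D→E: central angle 2.2165 rad, distance 25813.8 m.
Total: 18811.0 + 15444.5 + 7977.8 + 25813.8 ≈ 68047 m.

68047 m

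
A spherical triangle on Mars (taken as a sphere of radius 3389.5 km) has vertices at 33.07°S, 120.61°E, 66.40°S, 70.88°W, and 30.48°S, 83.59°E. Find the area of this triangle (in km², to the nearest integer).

5319847 km²

Side lengths (central angles): a = 1.4167, b = 0.5483, c = 1.3987 rad; semiperimeter s = 1.6819.
By l'Huilier's theorem, tan(E/4) = √[tan(s/2) tan((s−a)/2) tan((s−b)/2) tan((s−c)/2)], giving spherical excess E = 0.4630 rad.
Area = E·R² = 0.4630 × (3389.5)² ≈ 5319847 km².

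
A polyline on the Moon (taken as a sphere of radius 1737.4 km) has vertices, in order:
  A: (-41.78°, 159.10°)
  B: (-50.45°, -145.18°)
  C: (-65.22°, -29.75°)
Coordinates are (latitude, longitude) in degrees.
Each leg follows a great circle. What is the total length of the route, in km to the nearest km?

2814 km

Leg A→B: central angle 0.6742 rad, distance 1171.4 km.
Leg B→C: central angle 0.9453 rad, distance 1642.4 km.
Total: 1171.4 + 1642.4 ≈ 2814 km.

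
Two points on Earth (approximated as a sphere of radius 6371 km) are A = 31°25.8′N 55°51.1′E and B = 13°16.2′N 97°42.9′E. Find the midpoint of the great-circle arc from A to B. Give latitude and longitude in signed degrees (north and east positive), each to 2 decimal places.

23.75°, 78.22°

Central angle δ = 0.7404 rad. Interpolating on the sphere with fraction f = 0.5:
P = [sin((1−f)δ)·A + sin(fδ)·B] / sin δ = 0.5363·A + 0.5363·B in Cartesian coordinates,
giving P = (0.1868, 0.8960, 0.4028), i.e. latitude 23.75°, longitude 78.22°.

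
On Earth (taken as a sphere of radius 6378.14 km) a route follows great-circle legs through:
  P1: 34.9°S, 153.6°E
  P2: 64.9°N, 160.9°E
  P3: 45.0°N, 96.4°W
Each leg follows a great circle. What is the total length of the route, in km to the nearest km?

Leg P1→P2: central angle 1.7447 rad, distance 11127.9 km.
Leg P2→P3: central angle 0.9589 rad, distance 6116.2 km.
Total: 11127.9 + 6116.2 ≈ 17244 km.

17244 km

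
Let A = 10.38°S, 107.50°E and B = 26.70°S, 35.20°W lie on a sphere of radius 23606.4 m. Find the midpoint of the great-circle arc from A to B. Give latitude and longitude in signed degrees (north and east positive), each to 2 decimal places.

The central angle between A and B is δ = 2.2371 rad.
With f = 0.5, the slerp weights are sin((1−f)δ)/sin δ = 1.1442 and sin(fδ)/sin δ = 1.1442.
Weighted sum of the unit vectors: (1.1442)·(-0.2958,0.9381,-0.1802) + (1.1442)·(0.7300,-0.5150,-0.4493) = (0.4968, 0.4841, -0.7203).
Converting back: φ = atan2(z, √(x²+y²)) = -46.08°, λ = atan2(y, x) = 44.26°.

-46.08°, 44.26°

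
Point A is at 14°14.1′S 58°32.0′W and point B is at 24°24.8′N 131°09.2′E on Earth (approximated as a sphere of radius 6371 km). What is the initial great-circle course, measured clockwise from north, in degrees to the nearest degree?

With φ₁ = -0.2484, φ₂ = 0.4261, Δλ = -2.9725 rad, the forward-azimuth formula gives
θ = atan2( sin Δλ cos φ₂ , cos φ₁ sin φ₂ − sin φ₁ cos φ₂ cos Δλ ) = atan2(-0.1532, 0.1799) = -40.42°.
Adding 360° brings this into [0°, 360°): 320°.

320°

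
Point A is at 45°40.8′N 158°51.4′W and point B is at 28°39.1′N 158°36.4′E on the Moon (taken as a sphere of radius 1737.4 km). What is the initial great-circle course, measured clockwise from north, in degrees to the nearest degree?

258°

With φ₁ = 0.7973, φ₂ = 0.5001, Δλ = -0.7424 rad, the forward-azimuth formula gives
θ = atan2( sin Δλ cos φ₂ , cos φ₁ sin φ₂ − sin φ₁ cos φ₂ cos Δλ ) = atan2(-0.5933, -0.1276) = -102.14°.
Adding 360° brings this into [0°, 360°): 258°.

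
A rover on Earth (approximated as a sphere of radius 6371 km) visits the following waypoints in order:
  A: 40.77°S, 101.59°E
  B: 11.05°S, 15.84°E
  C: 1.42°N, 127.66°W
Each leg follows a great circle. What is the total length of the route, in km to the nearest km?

24699 km

Leg A→B: central angle 1.3896 rad, distance 8852.9 km.
Leg B→C: central angle 2.4873 rad, distance 15846.4 km.
Total: 8852.9 + 15846.4 ≈ 24699 km.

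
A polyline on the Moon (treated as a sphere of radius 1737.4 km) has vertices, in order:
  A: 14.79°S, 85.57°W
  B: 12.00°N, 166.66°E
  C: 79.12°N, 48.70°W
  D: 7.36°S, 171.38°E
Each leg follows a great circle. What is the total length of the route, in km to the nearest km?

Leg A→B: central angle 1.9195 rad, distance 3335.0 km.
Leg B→C: central angle 1.5172 rad, distance 2635.9 km.
Leg C→D: central angle 1.8432 rad, distance 3202.4 km.
Total: 3335.0 + 2635.9 + 3202.4 ≈ 9173 km.

9173 km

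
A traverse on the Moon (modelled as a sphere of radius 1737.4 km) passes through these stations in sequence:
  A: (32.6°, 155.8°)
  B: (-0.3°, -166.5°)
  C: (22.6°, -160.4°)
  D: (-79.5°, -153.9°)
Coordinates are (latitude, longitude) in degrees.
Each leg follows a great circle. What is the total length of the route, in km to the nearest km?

5283 km

Leg A→B: central angle 0.8450 rad, distance 1468.1 km.
Leg B→C: central angle 0.4129 rad, distance 717.4 km.
Leg C→D: central angle 1.7831 rad, distance 3097.9 km.
Total: 1468.1 + 717.4 + 3097.9 ≈ 5283 km.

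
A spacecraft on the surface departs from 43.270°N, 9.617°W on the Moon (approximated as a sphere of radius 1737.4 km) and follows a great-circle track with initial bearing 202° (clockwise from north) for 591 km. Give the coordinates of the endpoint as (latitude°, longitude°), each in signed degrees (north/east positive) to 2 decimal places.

24.89°, -17.54°

Angular distance δ = d/R = 591/1737.4 = 0.34016 rad; initial bearing θ = 3.5256 rad.
sin φ₂ = sin φ₁ cos δ + cos φ₁ sin δ cos θ = (0.6854)(0.9427) + (0.7281)(0.3336)(-0.9272) = 0.4209, so φ₂ = 24.89°.
Δλ = atan2(sin θ sin δ cos φ₁, cos δ − sin φ₁ sin φ₂) = atan2(-0.0910, 0.6542) = -7.920°.
λ₂ = -9.617° − 7.920° = -17.54°.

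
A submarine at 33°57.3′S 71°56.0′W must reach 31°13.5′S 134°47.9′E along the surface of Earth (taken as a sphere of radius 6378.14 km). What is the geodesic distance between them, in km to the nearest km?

12258 km

Let φ₁ = -0.5926 rad, φ₂ = -0.5450 rad, and Δλ = -2.6750 rad.
Haversine: a = sin²(Δφ/2) + cos φ₁ cos φ₂ sin²(Δλ/2) = 0.0006 + (0.8295)(0.8551)(0.9466) = 0.67198.
Central angle c = 2·arcsin(√a) = 1.92193 rad.
Distance = R·c = 6378.14 × 1.9219 ≈ 12258 km.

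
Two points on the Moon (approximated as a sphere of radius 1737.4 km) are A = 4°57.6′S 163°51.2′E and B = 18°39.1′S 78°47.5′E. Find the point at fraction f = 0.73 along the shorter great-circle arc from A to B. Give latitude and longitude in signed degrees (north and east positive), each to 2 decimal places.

The central angle between A and B is δ = 1.4617 rad.
With f = 0.73, the slerp weights are sin((1−f)δ)/sin δ = 0.3868 and sin(fδ)/sin δ = 0.8810.
Weighted sum of the unit vectors: (0.3868)·(-0.9570,0.2771,-0.0865) + (0.8810)·(0.1842,0.9294,-0.3198) = (-0.2079, 0.9260, -0.3152).
Converting back: φ = atan2(z, √(x²+y²)) = -18.37°, λ = atan2(y, x) = 102.65°.

-18.37°, 102.65°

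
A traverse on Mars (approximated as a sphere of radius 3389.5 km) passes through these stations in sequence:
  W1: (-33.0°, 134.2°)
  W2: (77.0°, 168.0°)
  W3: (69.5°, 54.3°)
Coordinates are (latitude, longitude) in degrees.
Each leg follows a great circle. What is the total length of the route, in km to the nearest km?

Leg W1→W2: central angle 1.9540 rad, distance 6623.1 km.
Leg W2→W3: central angle 0.4928 rad, distance 1670.4 km.
Total: 6623.1 + 1670.4 ≈ 8294 km.

8294 km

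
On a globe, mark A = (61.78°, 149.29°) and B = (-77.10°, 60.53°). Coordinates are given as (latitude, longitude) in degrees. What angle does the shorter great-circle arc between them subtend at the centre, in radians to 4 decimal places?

2.5995 rad

Let φ₁ = 1.0783 rad, φ₂ = -1.3456 rad, and Δλ = -1.5492 rad.
cos c = sin φ₁ sin φ₂ + cos φ₁ cos φ₂ cos Δλ = (0.8811)(-0.9748) + (0.4729)(0.2233)(0.0216) = -0.85662,
so c = arccos(-0.85662) = 2.59947 rad.
So the angular separation is 2.5995 rad.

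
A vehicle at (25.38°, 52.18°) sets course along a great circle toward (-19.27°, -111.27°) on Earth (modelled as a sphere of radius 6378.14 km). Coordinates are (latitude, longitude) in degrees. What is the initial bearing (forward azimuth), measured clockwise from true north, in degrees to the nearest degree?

288°

With φ₁ = 0.4430, φ₂ = -0.3363, Δλ = -2.8527 rad, the forward-azimuth formula gives
θ = atan2( sin Δλ cos φ₂ , cos φ₁ sin φ₂ − sin φ₁ cos φ₂ cos Δλ ) = atan2(-0.2689, 0.0897) = -71.56°.
Adding 360° brings this into [0°, 360°): 288°.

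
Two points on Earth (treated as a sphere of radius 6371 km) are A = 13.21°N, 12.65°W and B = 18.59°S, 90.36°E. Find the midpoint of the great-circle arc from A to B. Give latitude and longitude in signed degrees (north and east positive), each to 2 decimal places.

Central angle δ = 1.8552 rad. Interpolating on the sphere with fraction f = 0.5:
P = [sin((1−f)δ)·A + sin(fδ)·B] / sin δ = 0.8337·A + 0.8337·B in Cartesian coordinates,
giving P = (0.7869, 0.6124, -0.0753), i.e. latitude -4.32°, longitude 37.89°.

-4.32°, 37.89°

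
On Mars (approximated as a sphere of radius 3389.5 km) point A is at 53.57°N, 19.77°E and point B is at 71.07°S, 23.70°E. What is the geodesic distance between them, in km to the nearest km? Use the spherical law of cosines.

Let φ₁ = 0.9350 rad, φ₂ = -1.2404 rad, and Δλ = 0.0686 rad.
cos c = sin φ₁ sin φ₂ + cos φ₁ cos φ₂ cos Δλ = (0.8046)(-0.9459) + (0.5938)(0.3244)(0.9976) = -0.56887,
so c = arccos(-0.56887) = 2.17593 rad.
Distance = R·c = 3389.5 × 2.1759 ≈ 7375 km.

7375 km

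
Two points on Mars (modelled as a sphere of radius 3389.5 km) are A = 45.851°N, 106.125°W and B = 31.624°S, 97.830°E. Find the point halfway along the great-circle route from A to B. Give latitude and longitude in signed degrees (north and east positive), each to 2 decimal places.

The central angle between A and B is δ = 2.7344 rad.
With f = 0.5, the slerp weights are sin((1−f)δ)/sin δ = 2.4730 and sin(fδ)/sin δ = 2.4730.
Weighted sum of the unit vectors: (2.4730)·(-0.1934,-0.6691,0.7175) + (2.4730)·(-0.1160,0.8436,-0.5243) = (-0.7653, 0.4314, 0.4778).
Converting back: φ = atan2(z, √(x²+y²)) = 28.54°, λ = atan2(y, x) = 150.59°.

28.54°, 150.59°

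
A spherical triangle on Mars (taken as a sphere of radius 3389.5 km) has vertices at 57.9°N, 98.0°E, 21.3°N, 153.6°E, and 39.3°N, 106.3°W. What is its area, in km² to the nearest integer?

9350408 km²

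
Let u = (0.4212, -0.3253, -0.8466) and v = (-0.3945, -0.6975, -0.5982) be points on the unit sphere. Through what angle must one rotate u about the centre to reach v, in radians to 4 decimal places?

u·v = 0.5672; |u| = 1.0000, |v| = 1.0000.
cos θ = (u·v)/(|u||v|) = 0.5672, so θ = 0.9677 rad.

0.9677 rad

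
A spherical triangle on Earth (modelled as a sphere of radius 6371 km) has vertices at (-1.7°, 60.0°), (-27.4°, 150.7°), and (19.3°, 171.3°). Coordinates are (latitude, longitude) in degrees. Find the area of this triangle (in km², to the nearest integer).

40020178 km²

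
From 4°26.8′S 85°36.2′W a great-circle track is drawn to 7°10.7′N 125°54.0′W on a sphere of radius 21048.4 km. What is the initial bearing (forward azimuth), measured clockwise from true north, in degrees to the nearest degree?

286°

With φ₁ = -0.0776, φ₂ = 0.1253, Δλ = -0.7033 rad, the forward-azimuth formula gives
θ = atan2( sin Δλ cos φ₂ , cos φ₁ sin φ₂ − sin φ₁ cos φ₂ cos Δλ ) = atan2(-0.6417, 0.1833) = -74.06°.
Adding 360° brings this into [0°, 360°): 286°.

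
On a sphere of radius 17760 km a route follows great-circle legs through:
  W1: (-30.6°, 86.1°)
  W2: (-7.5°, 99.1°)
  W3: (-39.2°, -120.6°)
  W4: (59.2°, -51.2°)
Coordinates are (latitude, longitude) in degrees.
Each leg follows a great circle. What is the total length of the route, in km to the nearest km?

80737 km

Leg W1→W2: central angle 0.4557 rad, distance 8093.4 km.
Leg W2→W3: central angle 2.1044 rad, distance 37374.3 km.
Leg W3→W4: central angle 1.9859 rad, distance 35269.4 km.
Total: 8093.4 + 37374.3 + 35269.4 ≈ 80737 km.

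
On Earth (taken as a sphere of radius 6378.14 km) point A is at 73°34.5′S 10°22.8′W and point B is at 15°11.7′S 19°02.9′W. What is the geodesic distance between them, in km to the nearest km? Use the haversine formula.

In radians: φ₁ = -1.2841, φ₂ = -0.2652, Δλ = -8.668° = -0.1513 rad.
Haversine: a = sin²(Δφ/2) + cos φ₁ cos φ₂ sin²(Δλ/2) = 0.2379 + (0.2828)(0.9650)(0.0057) = 0.23942.
Central angle c = 2·arcsin(√a) = 1.02258 rad.
Distance = R·c = 6378.14 × 1.0226 ≈ 6522 km.

6522 km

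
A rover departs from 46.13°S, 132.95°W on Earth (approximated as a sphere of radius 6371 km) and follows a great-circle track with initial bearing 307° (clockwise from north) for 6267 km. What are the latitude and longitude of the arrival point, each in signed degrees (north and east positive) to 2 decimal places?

Angular distance δ = d/R = 6267/6371 = 0.98368 rad; initial bearing θ = 5.3582 rad.
sin φ₂ = sin φ₁ cos δ + cos φ₁ sin δ cos θ = (-0.7209)(0.5540) + (0.6930)(0.8325)(0.6018) = -0.0521, so φ₂ = -2.99°.
Δλ = atan2(sin θ sin δ cos φ₁, cos δ − sin φ₁ sin φ₂) = atan2(-0.4608, 0.5164) = -41.744°.
λ₂ = -132.950° − 41.744° = -174.69°.

-2.99°, -174.69°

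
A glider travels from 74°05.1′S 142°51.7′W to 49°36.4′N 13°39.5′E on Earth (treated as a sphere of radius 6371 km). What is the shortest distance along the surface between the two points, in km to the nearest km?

17075 km

Let φ₁ = -1.2930 rad, φ₂ = 0.8658 rad, and Δλ = 2.7318 rad.
cos c = sin φ₁ sin φ₂ + cos φ₁ cos φ₂ cos Δλ = (-0.9617)(0.7616) + (0.2742)(0.6480)(-0.9172) = -0.89540,
so c = arccos(-0.89540) = 2.68014 rad.
Distance = R·c = 6371 × 2.6801 ≈ 17075 km.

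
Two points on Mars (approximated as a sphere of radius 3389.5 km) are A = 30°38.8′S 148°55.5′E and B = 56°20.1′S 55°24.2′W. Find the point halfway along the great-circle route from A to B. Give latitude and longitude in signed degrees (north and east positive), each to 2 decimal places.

-72.53°, -178.34°

The central angle between A and B is δ = 1.5811 rad.
With f = 0.5, the slerp weights are sin((1−f)δ)/sin δ = 0.7108 and sin(fδ)/sin δ = 0.7108.
Weighted sum of the unit vectors: (0.7108)·(-0.7369,0.4441,-0.5097) + (0.7108)·(0.3147,-0.4563,-0.8323) = (-0.3000, -0.0087, -0.9539).
Converting back: φ = atan2(z, √(x²+y²)) = -72.53°, λ = atan2(y, x) = -178.34°.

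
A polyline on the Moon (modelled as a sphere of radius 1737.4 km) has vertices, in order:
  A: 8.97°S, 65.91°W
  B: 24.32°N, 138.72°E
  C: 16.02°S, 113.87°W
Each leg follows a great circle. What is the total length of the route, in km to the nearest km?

Leg A→B: central angle 2.6518 rad, distance 4607.2 km.
Leg B→C: central angle 1.9560 rad, distance 3398.3 km.
Total: 4607.2 + 3398.3 ≈ 8006 km.

8006 km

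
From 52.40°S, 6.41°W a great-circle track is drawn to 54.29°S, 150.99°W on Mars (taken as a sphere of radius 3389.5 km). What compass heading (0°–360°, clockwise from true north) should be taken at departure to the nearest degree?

Δλ = -144.580° = -2.5234 rad.
y = sin Δλ · cos φ₂ = (-0.5796)(0.5837) = -0.3383
x = cos φ₁ sin φ₂ − sin φ₁ cos φ₂ cos Δλ = (0.6101)(-0.8120) − (-0.7923)(0.5837)(-0.8149) = -0.8723
θ = atan2(y, x) = -158.80°; adding 360° gives 201°.

201°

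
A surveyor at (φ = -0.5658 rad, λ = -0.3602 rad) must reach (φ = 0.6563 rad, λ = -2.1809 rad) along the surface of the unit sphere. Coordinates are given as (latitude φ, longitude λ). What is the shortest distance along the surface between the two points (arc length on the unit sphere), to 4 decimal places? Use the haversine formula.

In radians: φ₁ = -0.5658, φ₂ = 0.6563, Δλ = -104.318° = -1.8207 rad.
Haversine: a = sin²(Δφ/2) + cos φ₁ cos φ₂ sin²(Δλ/2) = 0.3292 + (0.8442)(0.7923)(0.6237) = 0.74626.
Central angle c = 2·arcsin(√a) = 2.08578 rad.
On the unit sphere the arc length equals the central angle: 2.0858.

2.0858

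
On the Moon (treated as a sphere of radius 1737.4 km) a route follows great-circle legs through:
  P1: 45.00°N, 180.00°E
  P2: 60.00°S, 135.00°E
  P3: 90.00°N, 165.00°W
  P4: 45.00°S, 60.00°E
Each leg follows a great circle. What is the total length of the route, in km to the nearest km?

Leg P1→P2: central angle 1.9416 rad, distance 3373.4 km.
Leg P2→P3: central angle 2.6180 rad, distance 4548.5 km.
Leg P3→P4: central angle 2.3562 rad, distance 4093.7 km.
Total: 3373.4 + 4548.5 + 4093.7 ≈ 12016 km.

12016 km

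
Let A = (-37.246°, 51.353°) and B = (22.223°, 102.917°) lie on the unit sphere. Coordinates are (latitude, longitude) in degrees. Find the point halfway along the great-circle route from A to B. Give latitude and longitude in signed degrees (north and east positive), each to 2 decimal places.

-8.33°, 79.22°

The central angle between A and B is δ = 1.3396 rad.
With f = 0.5, the slerp weights are sin((1−f)δ)/sin δ = 0.6378 and sin(fδ)/sin δ = 0.6378.
Weighted sum of the unit vectors: (0.6378)·(0.4971,0.6217,-0.6052) + (0.6378)·(-0.2069,0.9023,0.3782) = (0.1851, 0.9720, -0.1448).
Converting back: φ = atan2(z, √(x²+y²)) = -8.33°, λ = atan2(y, x) = 79.22°.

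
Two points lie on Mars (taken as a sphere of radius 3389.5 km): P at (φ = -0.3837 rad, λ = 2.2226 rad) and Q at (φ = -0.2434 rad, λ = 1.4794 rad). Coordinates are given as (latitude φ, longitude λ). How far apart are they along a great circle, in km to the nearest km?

With latitudes φ₁ = -21.984°, φ₂ = -13.946° and longitude difference Δλ = -42.582°:
cos c = sin φ₁ sin φ₂ + cos φ₁ cos φ₂ cos Δλ = (-0.3744)(-0.2410) + (0.9273)(0.9705)(0.7363) = 0.75286,
so c = arccos(0.75286) = 0.71840 rad.
Distance = R·c = 3389.5 × 0.7184 ≈ 2435 km.

2435 km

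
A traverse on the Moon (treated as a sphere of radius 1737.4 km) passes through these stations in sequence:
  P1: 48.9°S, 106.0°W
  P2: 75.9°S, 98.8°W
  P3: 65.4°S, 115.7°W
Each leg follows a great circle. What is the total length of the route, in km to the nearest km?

Leg P1→P2: central angle 0.4740 rad, distance 823.6 km.
Leg P2→P3: central angle 0.2059 rad, distance 357.7 km.
Total: 823.6 + 357.7 ≈ 1181 km.

1181 km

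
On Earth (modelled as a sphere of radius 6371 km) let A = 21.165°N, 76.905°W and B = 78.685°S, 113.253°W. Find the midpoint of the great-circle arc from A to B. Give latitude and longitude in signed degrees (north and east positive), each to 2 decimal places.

-29.46°, -82.99°

Central angle δ = 1.7790 rad. Interpolating on the sphere with fraction f = 0.5:
P = [sin((1−f)δ)·A + sin(fδ)·B] / sin δ = 0.7939·A + 0.7939·B in Cartesian coordinates,
giving P = (0.1062, -0.8642, -0.4918), i.e. latitude -29.46°, longitude -82.99°.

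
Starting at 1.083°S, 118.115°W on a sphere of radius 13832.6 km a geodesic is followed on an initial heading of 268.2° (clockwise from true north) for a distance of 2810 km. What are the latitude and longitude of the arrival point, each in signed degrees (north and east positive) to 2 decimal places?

-1.42°, -129.75°

Angular distance δ = d/R = 2810/13832.6 = 0.20314 rad; initial bearing θ = 4.6810 rad.
sin φ₂ = sin φ₁ cos δ + cos φ₁ sin δ cos θ = (-0.0189)(0.9794) + (0.9998)(0.2017)(-0.0314) = -0.0248, so φ₂ = -1.42°.
Δλ = atan2(sin θ sin δ cos φ₁, cos δ − sin φ₁ sin φ₂) = atan2(-0.2016, 0.9790) = -11.637°.
λ₂ = -118.115° − 11.637° = -129.75°.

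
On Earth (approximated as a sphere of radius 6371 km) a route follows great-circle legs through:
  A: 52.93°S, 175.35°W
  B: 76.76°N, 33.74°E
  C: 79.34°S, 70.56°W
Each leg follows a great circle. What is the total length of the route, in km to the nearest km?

35479 km

Leg A→B: central angle 2.6845 rad, distance 17102.9 km.
Leg B→C: central angle 2.8843 rad, distance 18375.9 km.
Total: 17102.9 + 18375.9 ≈ 35479 km.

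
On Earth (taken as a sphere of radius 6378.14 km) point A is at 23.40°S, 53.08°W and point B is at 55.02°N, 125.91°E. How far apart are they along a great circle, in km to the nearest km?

With latitudes φ₁ = -23.400°, φ₂ = 55.020° and longitude difference Δλ = 178.990°:
Haversine: a = sin²(Δφ/2) + cos φ₁ cos φ₂ sin²(Δλ/2) = 0.3996 + (0.9178)(0.5733)(0.9999) = 0.92573.
Central angle c = 2·arcsin(√a) = 2.58956 rad.
Distance = R·c = 6378.14 × 2.5896 ≈ 16517 km.

16517 km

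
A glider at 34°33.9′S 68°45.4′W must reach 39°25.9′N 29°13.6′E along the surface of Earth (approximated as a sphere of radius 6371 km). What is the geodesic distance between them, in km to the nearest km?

12972 km

With latitudes φ₁ = -34.565°, φ₂ = 39.432° and longitude difference Δλ = 97.983°:
cos c = sin φ₁ sin φ₂ + cos φ₁ cos φ₂ cos Δλ = (-0.5673)(0.6352) + (0.8235)(0.7724)(-0.1389) = -0.44869,
so c = arccos(-0.44869) = 2.03609 rad.
Distance = R·c = 6371 × 2.0361 ≈ 12972 km.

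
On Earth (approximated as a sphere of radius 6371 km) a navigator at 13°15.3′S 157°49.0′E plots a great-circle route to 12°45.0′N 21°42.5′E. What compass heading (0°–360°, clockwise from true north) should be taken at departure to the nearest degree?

Δλ = -136.108° = -2.3755 rad.
y = sin Δλ · cos φ₂ = (-0.6933)(0.9753) = -0.6762
x = cos φ₁ sin φ₂ − sin φ₁ cos φ₂ cos Δλ = (0.9734)(0.2207) − (-0.2293)(0.9753)(-0.7207) = 0.0537
θ = atan2(y, x) = -85.46°; adding 360° gives 275°.

275°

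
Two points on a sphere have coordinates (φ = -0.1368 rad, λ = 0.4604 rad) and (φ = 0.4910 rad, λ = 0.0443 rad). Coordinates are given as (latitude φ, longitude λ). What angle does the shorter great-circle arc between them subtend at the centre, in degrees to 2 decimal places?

In radians: φ₁ = -0.1368, φ₂ = 0.4910, Δλ = -23.841° = -0.4161 rad.
cos c = sin φ₁ sin φ₂ + cos φ₁ cos φ₂ cos Δλ = (-0.1364)(0.4715) + (0.9907)(0.8819)(0.9147) = 0.73478,
so c = arccos(0.73478) = 0.74546 rad.
So the angular separation is 42.71°.

42.71°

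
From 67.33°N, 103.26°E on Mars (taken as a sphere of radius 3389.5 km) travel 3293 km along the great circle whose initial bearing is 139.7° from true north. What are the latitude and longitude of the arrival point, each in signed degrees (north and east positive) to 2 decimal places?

16.12°, 137.04°

Angular distance δ = d/R = 3293/3389.5 = 0.97153 rad; initial bearing θ = 2.4382 rad.
sin φ₂ = sin φ₁ cos δ + cos φ₁ sin δ cos θ = (0.9227)(0.5640) + (0.3854)(0.8257)(-0.7627) = 0.2777, so φ₂ = 16.12°.
Δλ = atan2(sin θ sin δ cos φ₁, cos δ − sin φ₁ sin φ₂) = atan2(0.2058, 0.3078) = 33.777°.
λ₂ = 103.260° + 33.777° = 137.04°.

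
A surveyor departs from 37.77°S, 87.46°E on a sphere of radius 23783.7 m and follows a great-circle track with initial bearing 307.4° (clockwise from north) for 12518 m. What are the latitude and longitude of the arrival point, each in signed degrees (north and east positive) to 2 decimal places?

Angular distance δ = d/R = 12518/23783.7 = 0.52633 rad; initial bearing θ = 5.3651 rad.
sin φ₂ = sin φ₁ cos δ + cos φ₁ sin δ cos θ = (-0.6125)(0.8647) + (0.7905)(0.5024)(0.6074) = -0.2884, so φ₂ = -16.76°.
Δλ = atan2(sin θ sin δ cos φ₁, cos δ − sin φ₁ sin φ₂) = atan2(-0.3155, 0.6880) = -24.632°.
λ₂ = 87.460° − 24.632° = 62.83°.

-16.76°, 62.83°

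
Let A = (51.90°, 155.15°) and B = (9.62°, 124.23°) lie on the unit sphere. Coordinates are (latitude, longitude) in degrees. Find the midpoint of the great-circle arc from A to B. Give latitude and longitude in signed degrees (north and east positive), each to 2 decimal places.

The central angle between A and B is δ = 0.8587 rad.
With f = 0.5, the slerp weights are sin((1−f)δ)/sin δ = 0.5499 and sin(fδ)/sin δ = 0.5499.
Weighted sum of the unit vectors: (0.5499)·(-0.5599,0.2593,0.7869) + (0.5499)·(-0.5546,0.8152,0.1671) = (-0.6129, 0.5909, 0.5246).
Converting back: φ = atan2(z, √(x²+y²)) = 31.64°, λ = atan2(y, x) = 136.05°.

31.64°, 136.05°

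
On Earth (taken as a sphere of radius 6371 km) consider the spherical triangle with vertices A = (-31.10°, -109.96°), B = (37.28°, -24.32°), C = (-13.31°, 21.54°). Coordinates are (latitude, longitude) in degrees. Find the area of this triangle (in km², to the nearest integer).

69910114 km²

Side lengths (central angles): a = 1.1595, b = 2.0189, c = 1.8349 rad; semiperimeter s = 2.5066.
By l'Huilier's theorem, tan(E/4) = √[tan(s/2) tan((s−a)/2) tan((s−b)/2) tan((s−c)/2)], giving spherical excess E = 1.7224 rad.
Area = E·R² = 1.7224 × (6371)² ≈ 69910114 km².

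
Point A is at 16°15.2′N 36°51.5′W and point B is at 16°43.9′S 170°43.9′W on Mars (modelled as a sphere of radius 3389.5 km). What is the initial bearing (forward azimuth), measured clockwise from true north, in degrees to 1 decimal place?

Δλ = -133.873° = -2.3365 rad.
y = sin Δλ · cos φ₂ = (-0.7209)(0.9577) = -0.6904
x = cos φ₁ sin φ₂ − sin φ₁ cos φ₂ cos Δλ = (0.9600)(-0.2879) − (0.2799)(0.9577)(-0.6931) = -0.0906
θ = atan2(y, x) = -97.48°; adding 360° gives 262.5°.

262.5°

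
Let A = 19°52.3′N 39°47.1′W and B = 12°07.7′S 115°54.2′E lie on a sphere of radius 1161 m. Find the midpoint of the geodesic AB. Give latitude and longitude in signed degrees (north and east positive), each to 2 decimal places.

The central angle between A and B is δ = 2.7125 rad.
With f = 0.5, the slerp weights are sin((1−f)δ)/sin δ = 2.3485 and sin(fδ)/sin δ = 2.3485.
Weighted sum of the unit vectors: (2.3485)·(0.7227,-0.6018,0.3399) + (2.3485)·(-0.4271,0.8795,-0.2101) = (0.6942, 0.6520, 0.3049).
Converting back: φ = atan2(z, √(x²+y²)) = 17.75°, λ = atan2(y, x) = 43.21°.

17.75°, 43.21°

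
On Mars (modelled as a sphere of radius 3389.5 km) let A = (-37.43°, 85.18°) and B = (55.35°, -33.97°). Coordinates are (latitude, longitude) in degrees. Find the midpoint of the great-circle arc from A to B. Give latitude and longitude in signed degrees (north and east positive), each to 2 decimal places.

16.68°, 41.34°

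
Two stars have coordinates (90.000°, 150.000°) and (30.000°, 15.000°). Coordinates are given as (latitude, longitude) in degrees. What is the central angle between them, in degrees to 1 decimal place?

In radians: φ₁ = 1.5708, φ₂ = 0.5236, Δλ = -135.000° = -2.3562 rad.
Haversine: a = sin²(Δφ/2) + cos φ₁ cos φ₂ sin²(Δλ/2) = 0.2500 + (0.0000)(0.8660)(0.8536) = 0.25000.
Central angle c = 2·arcsin(√a) = 1.04720 rad.
So the angular separation is 60.0°.

60.0°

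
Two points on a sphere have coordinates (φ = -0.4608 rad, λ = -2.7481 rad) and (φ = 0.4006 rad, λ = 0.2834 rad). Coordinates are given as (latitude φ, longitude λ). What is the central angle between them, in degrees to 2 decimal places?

173.31°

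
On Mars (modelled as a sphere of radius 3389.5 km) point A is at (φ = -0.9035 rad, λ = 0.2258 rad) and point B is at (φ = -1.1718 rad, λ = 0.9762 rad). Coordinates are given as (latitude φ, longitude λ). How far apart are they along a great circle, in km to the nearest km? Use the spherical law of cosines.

1531 km

In radians: φ₁ = -0.9035, φ₂ = -1.1718, Δλ = 42.995° = 0.7504 rad.
cos c = sin φ₁ sin φ₂ + cos φ₁ cos φ₂ cos Δλ = (-0.7855)(-0.9215) + (0.6189)(0.3885)(0.7314) = 0.89965,
so c = arccos(0.89965) = 0.45183 rad.
Distance = R·c = 3389.5 × 0.4518 ≈ 1531 km.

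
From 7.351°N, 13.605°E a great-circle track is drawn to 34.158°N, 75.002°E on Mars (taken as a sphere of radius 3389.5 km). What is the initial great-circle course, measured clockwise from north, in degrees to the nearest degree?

55°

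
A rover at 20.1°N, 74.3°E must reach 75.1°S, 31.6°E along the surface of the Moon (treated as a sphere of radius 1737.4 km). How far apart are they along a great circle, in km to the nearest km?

Let φ₁ = 0.3508 rad, φ₂ = -1.3107 rad, and Δλ = -0.7453 rad.
cos c = sin φ₁ sin φ₂ + cos φ₁ cos φ₂ cos Δλ = (0.3437)(-0.9664) + (0.9391)(0.2571)(0.7349) = -0.15464,
so c = arccos(-0.15464) = 1.72606 rad.
Distance = R·c = 1737.4 × 1.7261 ≈ 2999 km.

2999 km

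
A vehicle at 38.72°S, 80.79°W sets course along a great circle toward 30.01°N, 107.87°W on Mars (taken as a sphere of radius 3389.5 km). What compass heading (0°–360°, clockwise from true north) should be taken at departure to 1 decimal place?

Δλ = -27.080° = -0.4726 rad.
y = sin Δλ · cos φ₂ = (-0.4552)(0.8659) = -0.3942
x = cos φ₁ sin φ₂ − sin φ₁ cos φ₂ cos Δλ = (0.7802)(0.5002) − (-0.6255)(0.8659)(0.8904) = 0.8725
θ = atan2(y, x) = -24.31°; adding 360° gives 335.7°.

335.7°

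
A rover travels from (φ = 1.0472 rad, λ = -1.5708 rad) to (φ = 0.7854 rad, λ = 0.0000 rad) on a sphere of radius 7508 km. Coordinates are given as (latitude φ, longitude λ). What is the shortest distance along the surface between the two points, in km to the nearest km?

6845 km

Let φ₁ = 1.0472 rad, φ₂ = 0.7854 rad, and Δλ = 1.5708 rad.
Haversine: a = sin²(Δφ/2) + cos φ₁ cos φ₂ sin²(Δλ/2) = 0.0170 + (0.5000)(0.7071)(0.5000) = 0.19381.
Central angle c = 2·arcsin(√a) = 0.91174 rad.
Distance = R·c = 7508 × 0.9117 ≈ 6845 km.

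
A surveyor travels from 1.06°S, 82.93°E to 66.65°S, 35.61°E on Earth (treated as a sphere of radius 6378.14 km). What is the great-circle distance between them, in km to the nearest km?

8171 km

In radians: φ₁ = -0.0185, φ₂ = -1.1633, Δλ = -47.320° = -0.8259 rad.
cos c = sin φ₁ sin φ₂ + cos φ₁ cos φ₂ cos Δλ = (-0.0185)(-0.9181) + (0.9998)(0.3963)(0.6779) = 0.28562,
so c = arccos(0.28562) = 1.28114 rad.
Distance = R·c = 6378.14 × 1.2811 ≈ 8171 km.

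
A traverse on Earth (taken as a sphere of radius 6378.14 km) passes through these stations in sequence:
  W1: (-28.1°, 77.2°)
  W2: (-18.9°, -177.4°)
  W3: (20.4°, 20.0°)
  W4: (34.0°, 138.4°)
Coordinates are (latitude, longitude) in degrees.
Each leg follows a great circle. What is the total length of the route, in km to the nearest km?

39805 km

Leg W1→W2: central angle 1.6399 rad, distance 10459.6 km.
Leg W2→W3: central angle 2.8545 rad, distance 18206.6 km.
Leg W3→W4: central angle 1.7464 rad, distance 11138.5 km.
Total: 10459.6 + 18206.6 + 11138.5 ≈ 39805 km.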